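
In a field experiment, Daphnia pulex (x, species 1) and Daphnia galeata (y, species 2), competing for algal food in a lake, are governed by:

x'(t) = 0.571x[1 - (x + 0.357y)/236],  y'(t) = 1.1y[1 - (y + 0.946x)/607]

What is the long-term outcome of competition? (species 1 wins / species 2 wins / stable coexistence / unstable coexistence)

Compare the nullcline intercepts: K1/α12 = 236/0.357 = 661 > K2 = 607; K2/α21 = 607/0.946 = 642 > K1 = 236.
Since both inequalities hold, each species can invade when rare, so the interior equilibrium is stable.

stable coexistence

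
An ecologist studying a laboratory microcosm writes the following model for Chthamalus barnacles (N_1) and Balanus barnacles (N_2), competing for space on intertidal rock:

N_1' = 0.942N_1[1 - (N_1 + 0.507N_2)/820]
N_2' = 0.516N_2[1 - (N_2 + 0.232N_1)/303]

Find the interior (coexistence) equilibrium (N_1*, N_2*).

N_1* ≈ 755, N_2* ≈ 128

Setting both brackets to zero gives the nullclines N_1 + 0.507N_2 = 820 and 0.232N_1 + N_2 = 303.
Substituting N_2 = 303 - 0.232N_1 into the first: N_1(1 - 0.507·0.232) = 820 - 0.507·303.
So N_1* = 666/0.882 = 755, and then N_2* = 303 - 0.232·755 = 128.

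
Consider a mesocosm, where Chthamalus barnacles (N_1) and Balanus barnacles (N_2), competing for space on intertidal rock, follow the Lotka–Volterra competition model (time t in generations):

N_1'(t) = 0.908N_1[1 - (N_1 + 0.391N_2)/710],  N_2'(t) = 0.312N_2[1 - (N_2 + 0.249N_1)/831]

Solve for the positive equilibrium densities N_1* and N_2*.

N_1* ≈ 427, N_2* ≈ 725

Setting both brackets to zero gives the nullclines N_1 + 0.391N_2 = 710 and 0.249N_1 + N_2 = 831.
Substituting N_2 = 831 - 0.249N_1 into the first: N_1(1 - 0.391·0.249) = 710 - 0.391·831.
So N_1* = 385/0.903 = 427, and then N_2* = 831 - 0.249·427 = 725.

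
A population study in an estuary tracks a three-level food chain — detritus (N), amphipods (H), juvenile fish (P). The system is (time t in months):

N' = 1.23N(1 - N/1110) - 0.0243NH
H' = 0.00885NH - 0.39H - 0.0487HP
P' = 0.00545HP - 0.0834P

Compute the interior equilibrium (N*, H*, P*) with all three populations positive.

From dP/dt = 0: 0.00545H* = 0.0834, so H* = 15.3.
From dN/dt = 0: 1.23(1 - N*/1110) = 0.0243·15.3, giving N* = 1110·(1 - 0.302) = 774.
From dH/dt = 0: 0.00885·774 - 0.39 = 0.0487P*, so P* = 6.46/0.0487 = 133.

N* ≈ 774, H* ≈ 15.3, P* ≈ 133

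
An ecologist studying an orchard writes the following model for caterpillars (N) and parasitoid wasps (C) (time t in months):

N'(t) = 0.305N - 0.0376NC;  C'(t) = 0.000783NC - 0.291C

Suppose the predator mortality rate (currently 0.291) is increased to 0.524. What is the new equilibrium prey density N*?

N* ≈ 669

At the interior fixed point, setting dC/dt = 0 with C > 0 fixes N* = (predator death rate)/(NC coefficient) — independent of the other coefficients.
With the change, N* = 0.524/0.000783 = 669; it rises from 372.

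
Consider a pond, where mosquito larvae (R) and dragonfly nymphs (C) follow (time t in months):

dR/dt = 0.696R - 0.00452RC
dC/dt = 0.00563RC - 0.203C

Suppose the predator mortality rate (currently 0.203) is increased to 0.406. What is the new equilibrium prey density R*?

R* ≈ 72.1

At the interior fixed point, setting dC/dt = 0 with C > 0 fixes R* = (predator death rate)/(RC coefficient) — independent of the other coefficients.
With the change, R* = 0.406/0.00563 = 72.1; it rises from 36.1.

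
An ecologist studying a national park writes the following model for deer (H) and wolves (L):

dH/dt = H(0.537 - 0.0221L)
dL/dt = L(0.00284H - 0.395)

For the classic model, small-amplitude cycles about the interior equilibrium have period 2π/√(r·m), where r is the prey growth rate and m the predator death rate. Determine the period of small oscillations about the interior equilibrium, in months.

T ≈ 13.6 months

Here r = 0.537 and m = 0.395, so r·m = 0.212.
ω = √0.212 = 0.461 per month, hence T = 2π/ω ≈ 13.6 months.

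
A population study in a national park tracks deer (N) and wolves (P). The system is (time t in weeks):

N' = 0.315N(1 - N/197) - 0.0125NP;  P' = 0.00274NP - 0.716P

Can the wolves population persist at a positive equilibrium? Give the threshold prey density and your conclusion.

Threshold N = 261; K < 261, so no, the predator goes extinct.

The predator equation gives dP/dt > 0 only when N > 0.716/0.00274 = 261.
Without the predator, N → K = 197. Since 197 < 261, the predator cannot invade.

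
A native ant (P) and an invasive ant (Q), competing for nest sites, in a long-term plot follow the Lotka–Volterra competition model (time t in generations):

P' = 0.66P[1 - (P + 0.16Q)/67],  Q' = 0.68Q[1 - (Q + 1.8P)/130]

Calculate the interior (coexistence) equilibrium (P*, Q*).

Setting both brackets to zero gives the nullclines P + 0.16Q = 67 and 1.8P + Q = 130.
Substituting Q = 130 - 1.8P into the first: P(1 - 0.16·1.8) = 67 - 0.16·130.
So P* = 46.2/0.712 = 64.9, and then Q* = 130 - 1.8·64.9 = 13.2.

P* ≈ 64.9, Q* ≈ 13.2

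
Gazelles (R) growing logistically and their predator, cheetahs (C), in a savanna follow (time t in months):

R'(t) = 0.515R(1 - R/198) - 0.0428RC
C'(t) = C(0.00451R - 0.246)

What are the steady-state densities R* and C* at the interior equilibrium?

From dC/dt = 0 with C > 0: 0.00451R* = 0.246, so R* = 54.5.
Substitute into dR/dt = 0: 0.515(1 - 54.5/198) = 0.0428C*.
The bracket is 0.725, giving C* = 0.373/0.0428 = 8.72.

R* ≈ 54.5, C* ≈ 8.72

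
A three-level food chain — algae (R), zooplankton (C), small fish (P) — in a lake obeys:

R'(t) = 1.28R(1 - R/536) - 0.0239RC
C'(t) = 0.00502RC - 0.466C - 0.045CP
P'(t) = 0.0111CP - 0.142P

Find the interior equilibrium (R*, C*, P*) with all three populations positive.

From dP/dt = 0: 0.0111C* = 0.142, so C* = 12.8.
From dR/dt = 0: 1.28(1 - R*/536) = 0.0239·12.8, giving R* = 536·(1 - 0.239) = 408.
From dC/dt = 0: 0.00502·408 - 0.466 = 0.045P*, so P* = 1.58/0.045 = 35.2.

R* ≈ 408, C* ≈ 12.8, P* ≈ 35.2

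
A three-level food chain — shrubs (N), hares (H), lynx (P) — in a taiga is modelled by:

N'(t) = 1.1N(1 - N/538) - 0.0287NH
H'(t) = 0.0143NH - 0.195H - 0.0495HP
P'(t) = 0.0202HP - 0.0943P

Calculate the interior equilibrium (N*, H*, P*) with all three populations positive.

N* ≈ 472, H* ≈ 4.67, P* ≈ 133

From dP/dt = 0: 0.0202H* = 0.0943, so H* = 4.67.
From dN/dt = 0: 1.1(1 - N*/538) = 0.0287·4.67, giving N* = 538·(1 - 0.122) = 472.
From dH/dt = 0: 0.0143·472 - 0.195 = 0.0495P*, so P* = 6.56/0.0495 = 133.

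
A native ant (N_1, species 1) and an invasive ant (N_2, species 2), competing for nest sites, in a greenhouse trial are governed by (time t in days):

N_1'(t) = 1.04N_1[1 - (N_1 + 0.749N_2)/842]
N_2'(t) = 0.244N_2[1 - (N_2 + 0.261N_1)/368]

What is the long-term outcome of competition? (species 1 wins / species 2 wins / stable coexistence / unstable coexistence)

stable coexistence

Compare the nullcline intercepts: K1/α12 = 842/0.749 = 1120 > K2 = 368; K2/α21 = 368/0.261 = 1410 > K1 = 842.
Since both inequalities hold, each species can invade when rare, so the interior equilibrium is stable.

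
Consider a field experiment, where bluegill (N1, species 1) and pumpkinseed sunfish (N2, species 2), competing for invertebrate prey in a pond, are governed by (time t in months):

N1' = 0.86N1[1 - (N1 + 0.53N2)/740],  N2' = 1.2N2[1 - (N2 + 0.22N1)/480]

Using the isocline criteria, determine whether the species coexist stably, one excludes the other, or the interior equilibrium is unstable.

Compare the nullcline intercepts: K1/α12 = 740/0.53 = 1400 > K2 = 480; K2/α21 = 480/0.22 = 2180 > K1 = 740.
Since both inequalities hold, each species can invade when rare, so the interior equilibrium is stable.

stable coexistence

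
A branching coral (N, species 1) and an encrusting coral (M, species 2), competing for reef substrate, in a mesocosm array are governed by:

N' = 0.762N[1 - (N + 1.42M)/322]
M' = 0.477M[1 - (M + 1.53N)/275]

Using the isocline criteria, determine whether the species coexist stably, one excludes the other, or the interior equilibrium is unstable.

unstable coexistence (outcome depends on initial conditions)

Compare the nullcline intercepts: K1/α12 = 322/1.42 = 227 < K2 = 275; K2/α21 = 275/1.53 = 180 < K1 = 322.
Since both are reversed, neither can invade when rare; the interior point is a saddle.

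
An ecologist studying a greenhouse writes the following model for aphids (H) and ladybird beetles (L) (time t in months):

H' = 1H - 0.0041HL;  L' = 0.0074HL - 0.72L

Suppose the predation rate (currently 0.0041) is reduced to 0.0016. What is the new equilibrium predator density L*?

L* ≈ 625

At the interior fixed point, setting dH/dt = 0 with H > 0 fixes L* = (prey growth rate)/(HL coefficient) — independent of the other coefficients.
With the change, L* = 1/0.0016 = 625; it rises from 244.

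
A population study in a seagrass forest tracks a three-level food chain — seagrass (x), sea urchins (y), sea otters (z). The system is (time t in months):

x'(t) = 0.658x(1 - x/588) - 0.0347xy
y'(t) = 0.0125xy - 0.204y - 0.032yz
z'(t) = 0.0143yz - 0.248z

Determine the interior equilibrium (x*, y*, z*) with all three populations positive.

From dz/dt = 0: 0.0143y* = 0.248, so y* = 17.3.
From dx/dt = 0: 0.658(1 - x*/588) = 0.0347·17.3, giving x* = 588·(1 - 0.915) = 50.2.
From dy/dt = 0: 0.0125·50.2 - 0.204 = 0.032z*, so z* = 0.424/0.032 = 13.2.

x* ≈ 50.2, y* ≈ 17.3, z* ≈ 13.2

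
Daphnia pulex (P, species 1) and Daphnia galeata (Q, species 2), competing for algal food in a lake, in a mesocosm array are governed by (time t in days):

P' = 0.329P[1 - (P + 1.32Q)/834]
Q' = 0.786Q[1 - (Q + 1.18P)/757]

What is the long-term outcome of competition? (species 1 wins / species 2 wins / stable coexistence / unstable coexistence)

Compare the nullcline intercepts: K1/α12 = 834/1.32 = 632 < K2 = 757; K2/α21 = 757/1.18 = 642 < K1 = 834.
Since both are reversed, neither can invade when rare; the interior point is a saddle.

unstable coexistence (outcome depends on initial conditions)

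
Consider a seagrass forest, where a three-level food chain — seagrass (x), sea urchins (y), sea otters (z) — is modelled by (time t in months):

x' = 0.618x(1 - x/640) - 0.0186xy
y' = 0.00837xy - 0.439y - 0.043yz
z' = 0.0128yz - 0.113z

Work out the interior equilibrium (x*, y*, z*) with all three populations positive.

x* ≈ 470, y* ≈ 8.83, z* ≈ 81.3

From dz/dt = 0: 0.0128y* = 0.113, so y* = 8.83.
From dx/dt = 0: 0.618(1 - x*/640) = 0.0186·8.83, giving x* = 640·(1 - 0.266) = 470.
From dy/dt = 0: 0.00837·470 - 0.439 = 0.043z*, so z* = 3.49/0.043 = 81.3.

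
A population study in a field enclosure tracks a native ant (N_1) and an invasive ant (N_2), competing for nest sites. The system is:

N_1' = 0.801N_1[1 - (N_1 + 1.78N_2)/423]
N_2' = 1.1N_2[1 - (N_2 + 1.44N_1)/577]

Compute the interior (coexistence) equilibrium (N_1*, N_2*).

Setting both brackets to zero gives the nullclines N_1 + 1.78N_2 = 423 and 1.44N_1 + N_2 = 577.
Substituting N_2 = 577 - 1.44N_1 into the first: N_1(1 - 1.78·1.44) = 423 - 1.78·577.
So N_1* = -604/-1.56 = 386, and then N_2* = 577 - 1.44·386 = 20.5.

N_1* ≈ 386, N_2* ≈ 20.5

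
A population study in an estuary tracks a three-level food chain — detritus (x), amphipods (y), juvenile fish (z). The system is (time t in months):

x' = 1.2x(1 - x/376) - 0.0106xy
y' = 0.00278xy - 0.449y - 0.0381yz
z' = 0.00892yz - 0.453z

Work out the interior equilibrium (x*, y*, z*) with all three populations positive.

From dz/dt = 0: 0.00892y* = 0.453, so y* = 50.8.
From dx/dt = 0: 1.2(1 - x*/376) = 0.0106·50.8, giving x* = 376·(1 - 0.449) = 207.
From dy/dt = 0: 0.00278·207 - 0.449 = 0.0381z*, so z* = 0.127/0.0381 = 3.34.

x* ≈ 207, y* ≈ 50.8, z* ≈ 3.34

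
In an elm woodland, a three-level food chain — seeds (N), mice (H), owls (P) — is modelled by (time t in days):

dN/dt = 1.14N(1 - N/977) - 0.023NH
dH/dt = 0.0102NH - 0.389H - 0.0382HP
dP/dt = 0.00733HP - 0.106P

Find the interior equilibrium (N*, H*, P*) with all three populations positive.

N* ≈ 692, H* ≈ 14.5, P* ≈ 175

From dP/dt = 0: 0.00733H* = 0.106, so H* = 14.5.
From dN/dt = 0: 1.14(1 - N*/977) = 0.023·14.5, giving N* = 977·(1 - 0.292) = 692.
From dH/dt = 0: 0.0102·692 - 0.389 = 0.0382P*, so P* = 6.67/0.0382 = 175.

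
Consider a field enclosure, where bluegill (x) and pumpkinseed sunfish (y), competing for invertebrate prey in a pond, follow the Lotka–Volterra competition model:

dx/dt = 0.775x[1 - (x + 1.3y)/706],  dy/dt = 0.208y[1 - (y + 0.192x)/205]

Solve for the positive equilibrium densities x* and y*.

x* ≈ 586, y* ≈ 92.5

Setting both brackets to zero gives the nullclines x + 1.3y = 706 and 0.192x + y = 205.
Substituting y = 205 - 0.192x into the first: x(1 - 1.3·0.192) = 706 - 1.3·205.
So x* = 440/0.75 = 586, and then y* = 205 - 0.192·586 = 92.5.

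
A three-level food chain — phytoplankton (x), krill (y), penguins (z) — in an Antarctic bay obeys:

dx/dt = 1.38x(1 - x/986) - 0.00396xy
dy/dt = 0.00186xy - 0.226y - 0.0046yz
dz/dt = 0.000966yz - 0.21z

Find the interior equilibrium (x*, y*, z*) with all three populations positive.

x* ≈ 371, y* ≈ 217, z* ≈ 101

From dz/dt = 0: 0.000966y* = 0.21, so y* = 217.
From dx/dt = 0: 1.38(1 - x*/986) = 0.00396·217, giving x* = 986·(1 - 0.624) = 371.
From dy/dt = 0: 0.00186·371 - 0.226 = 0.0046z*, so z* = 0.464/0.0046 = 101.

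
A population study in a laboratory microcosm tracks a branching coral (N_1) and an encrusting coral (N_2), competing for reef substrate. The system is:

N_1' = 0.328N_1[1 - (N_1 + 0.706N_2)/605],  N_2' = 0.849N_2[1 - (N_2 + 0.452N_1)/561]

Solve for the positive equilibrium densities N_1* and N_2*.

N_1* ≈ 307, N_2* ≈ 422

Setting both brackets to zero gives the nullclines N_1 + 0.706N_2 = 605 and 0.452N_1 + N_2 = 561.
Substituting N_2 = 561 - 0.452N_1 into the first: N_1(1 - 0.706·0.452) = 605 - 0.706·561.
So N_1* = 209/0.681 = 307, and then N_2* = 561 - 0.452·307 = 422.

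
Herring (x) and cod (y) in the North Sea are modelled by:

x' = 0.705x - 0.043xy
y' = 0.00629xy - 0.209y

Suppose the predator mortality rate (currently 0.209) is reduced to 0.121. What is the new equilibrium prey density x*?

At the interior fixed point, setting dy/dt = 0 with y > 0 fixes x* = (predator death rate)/(xy coefficient) — independent of the other coefficients.
With the change, x* = 0.121/0.00629 = 19.2; it falls from 33.2.

x* ≈ 19.2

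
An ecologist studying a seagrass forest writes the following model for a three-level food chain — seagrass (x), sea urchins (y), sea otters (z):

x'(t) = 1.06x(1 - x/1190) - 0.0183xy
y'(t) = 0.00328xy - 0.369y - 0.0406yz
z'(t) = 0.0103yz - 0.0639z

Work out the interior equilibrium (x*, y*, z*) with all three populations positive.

x* ≈ 1060, y* ≈ 6.2, z* ≈ 76.8

From dz/dt = 0: 0.0103y* = 0.0639, so y* = 6.2.
From dx/dt = 0: 1.06(1 - x*/1190) = 0.0183·6.2, giving x* = 1190·(1 - 0.107) = 1060.
From dy/dt = 0: 0.00328·1060 - 0.369 = 0.0406z*, so z* = 3.12/0.0406 = 76.8.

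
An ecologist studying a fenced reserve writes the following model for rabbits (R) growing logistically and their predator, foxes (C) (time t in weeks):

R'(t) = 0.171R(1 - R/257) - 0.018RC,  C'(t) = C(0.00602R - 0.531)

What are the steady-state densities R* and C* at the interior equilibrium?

R* ≈ 88.2, C* ≈ 6.24

From dC/dt = 0 with C > 0: 0.00602R* = 0.531, so R* = 88.2.
Substitute into dR/dt = 0: 0.171(1 - 88.2/257) = 0.018C*.
The bracket is 0.657, giving C* = 0.112/0.018 = 6.24.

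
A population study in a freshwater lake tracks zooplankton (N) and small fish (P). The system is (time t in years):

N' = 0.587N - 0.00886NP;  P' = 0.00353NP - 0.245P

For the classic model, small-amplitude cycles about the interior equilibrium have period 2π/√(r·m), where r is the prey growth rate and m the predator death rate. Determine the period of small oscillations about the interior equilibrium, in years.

T ≈ 16.6 years

Here r = 0.587 and m = 0.245, so r·m = 0.144.
ω = √0.144 = 0.379 per year, hence T = 2π/ω ≈ 16.6 years.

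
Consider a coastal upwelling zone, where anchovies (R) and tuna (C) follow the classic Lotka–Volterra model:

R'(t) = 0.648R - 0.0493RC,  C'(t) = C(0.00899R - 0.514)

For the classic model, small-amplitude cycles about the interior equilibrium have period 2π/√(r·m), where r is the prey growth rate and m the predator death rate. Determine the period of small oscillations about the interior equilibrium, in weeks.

Here r = 0.648 and m = 0.514, so r·m = 0.333.
ω = √0.333 = 0.577 per week, hence T = 2π/ω ≈ 10.9 weeks.

T ≈ 10.9 weeks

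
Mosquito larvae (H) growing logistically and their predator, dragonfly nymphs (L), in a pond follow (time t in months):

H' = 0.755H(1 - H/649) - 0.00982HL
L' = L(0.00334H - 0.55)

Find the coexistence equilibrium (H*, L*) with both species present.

H* ≈ 165, L* ≈ 57.4

From dL/dt = 0 with L > 0: 0.00334H* = 0.55, so H* = 165.
Substitute into dH/dt = 0: 0.755(1 - 165/649) = 0.00982L*.
The bracket is 0.746, giving L* = 0.563/0.00982 = 57.4.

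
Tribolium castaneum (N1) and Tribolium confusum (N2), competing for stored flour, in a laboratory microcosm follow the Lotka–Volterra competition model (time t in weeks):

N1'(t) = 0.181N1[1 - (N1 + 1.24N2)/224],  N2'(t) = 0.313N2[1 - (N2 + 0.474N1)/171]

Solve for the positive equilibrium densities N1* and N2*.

Setting both brackets to zero gives the nullclines N1 + 1.24N2 = 224 and 0.474N1 + N2 = 171.
Substituting N2 = 171 - 0.474N1 into the first: N1(1 - 1.24·0.474) = 224 - 1.24·171.
So N1* = 12/0.412 = 29, and then N2* = 171 - 0.474·29 = 157.

N1* ≈ 29, N2* ≈ 157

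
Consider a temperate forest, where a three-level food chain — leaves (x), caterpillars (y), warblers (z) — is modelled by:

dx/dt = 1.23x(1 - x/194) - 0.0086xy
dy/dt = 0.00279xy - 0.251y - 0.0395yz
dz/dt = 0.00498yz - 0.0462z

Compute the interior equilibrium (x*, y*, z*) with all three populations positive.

From dz/dt = 0: 0.00498y* = 0.0462, so y* = 9.28.
From dx/dt = 0: 1.23(1 - x*/194) = 0.0086·9.28, giving x* = 194·(1 - 0.0649) = 181.
From dy/dt = 0: 0.00279·181 - 0.251 = 0.0395z*, so z* = 0.255/0.0395 = 6.46.

x* ≈ 181, y* ≈ 9.28, z* ≈ 6.46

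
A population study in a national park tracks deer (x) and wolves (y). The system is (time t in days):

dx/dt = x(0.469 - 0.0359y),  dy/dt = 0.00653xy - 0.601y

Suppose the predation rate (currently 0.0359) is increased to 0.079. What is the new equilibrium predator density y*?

y* ≈ 5.94

At the interior fixed point, setting dx/dt = 0 with x > 0 fixes y* = (prey growth rate)/(xy coefficient) — independent of the other coefficients.
With the change, y* = 0.469/0.079 = 5.94; it falls from 13.1.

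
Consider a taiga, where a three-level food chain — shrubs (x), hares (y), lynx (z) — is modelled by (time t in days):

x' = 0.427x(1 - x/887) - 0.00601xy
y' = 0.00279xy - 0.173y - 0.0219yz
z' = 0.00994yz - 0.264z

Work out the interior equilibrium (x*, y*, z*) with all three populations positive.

x* ≈ 555, y* ≈ 26.6, z* ≈ 62.9

From dz/dt = 0: 0.00994y* = 0.264, so y* = 26.6.
From dx/dt = 0: 0.427(1 - x*/887) = 0.00601·26.6, giving x* = 887·(1 - 0.374) = 555.
From dy/dt = 0: 0.00279·555 - 0.173 = 0.0219z*, so z* = 1.38/0.0219 = 62.9.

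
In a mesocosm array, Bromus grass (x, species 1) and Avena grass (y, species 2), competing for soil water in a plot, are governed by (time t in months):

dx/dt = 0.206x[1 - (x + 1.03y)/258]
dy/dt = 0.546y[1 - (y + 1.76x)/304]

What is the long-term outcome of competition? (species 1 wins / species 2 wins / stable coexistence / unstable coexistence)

Compare the nullcline intercepts: K1/α12 = 258/1.03 = 250 < K2 = 304; K2/α21 = 304/1.76 = 173 < K1 = 258.
Since both are reversed, neither can invade when rare; the interior point is a saddle.

unstable coexistence (outcome depends on initial conditions)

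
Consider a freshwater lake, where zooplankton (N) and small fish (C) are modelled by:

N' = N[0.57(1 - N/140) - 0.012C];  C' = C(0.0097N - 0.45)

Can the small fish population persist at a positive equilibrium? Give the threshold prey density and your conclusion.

Threshold N = 46.4; K > 46.4, so yes, the predator persists.

The predator equation gives dC/dt > 0 only when N > 0.45/0.0097 = 46.4.
Without the predator, N → K = 140. Since 140 > 46.4, the predator can invade and persist.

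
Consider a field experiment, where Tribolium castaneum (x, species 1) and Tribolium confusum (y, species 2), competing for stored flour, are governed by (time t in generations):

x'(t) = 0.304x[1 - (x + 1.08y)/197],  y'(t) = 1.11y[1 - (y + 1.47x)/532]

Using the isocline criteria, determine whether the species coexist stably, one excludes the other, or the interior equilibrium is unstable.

species 2 excludes species 1

Compare the nullcline intercepts: K1/α12 = 197/1.08 = 182 < K2 = 532; K2/α21 = 532/1.47 = 362 > K1 = 197.
Since the inequalities point opposite ways, species 2 can invade but species 1 cannot.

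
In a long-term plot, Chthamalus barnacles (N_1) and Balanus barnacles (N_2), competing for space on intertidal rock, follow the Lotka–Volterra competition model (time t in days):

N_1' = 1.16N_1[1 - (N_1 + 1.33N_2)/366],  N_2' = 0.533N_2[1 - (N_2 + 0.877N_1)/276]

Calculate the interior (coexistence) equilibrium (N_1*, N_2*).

Setting both brackets to zero gives the nullclines N_1 + 1.33N_2 = 366 and 0.877N_1 + N_2 = 276.
Substituting N_2 = 276 - 0.877N_1 into the first: N_1(1 - 1.33·0.877) = 366 - 1.33·276.
So N_1* = -1.08/-0.166 = 6.49, and then N_2* = 276 - 0.877·6.49 = 270.

N_1* ≈ 6.49, N_2* ≈ 270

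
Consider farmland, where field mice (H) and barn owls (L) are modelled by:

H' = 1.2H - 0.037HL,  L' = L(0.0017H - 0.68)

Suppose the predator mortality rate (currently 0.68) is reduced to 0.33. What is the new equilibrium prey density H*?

At the interior fixed point, setting dL/dt = 0 with L > 0 fixes H* = (predator death rate)/(HL coefficient) — independent of the other coefficients.
With the change, H* = 0.33/0.0017 = 194; it falls from 400.

H* ≈ 194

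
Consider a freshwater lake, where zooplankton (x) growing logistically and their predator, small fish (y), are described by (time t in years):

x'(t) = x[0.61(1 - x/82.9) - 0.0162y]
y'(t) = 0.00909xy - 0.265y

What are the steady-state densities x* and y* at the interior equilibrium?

From dy/dt = 0 with y > 0: 0.00909x* = 0.265, so x* = 29.2.
Substitute into dx/dt = 0: 0.61(1 - 29.2/82.9) = 0.0162y*.
The bracket is 0.648, giving y* = 0.395/0.0162 = 24.4.

x* ≈ 29.2, y* ≈ 24.4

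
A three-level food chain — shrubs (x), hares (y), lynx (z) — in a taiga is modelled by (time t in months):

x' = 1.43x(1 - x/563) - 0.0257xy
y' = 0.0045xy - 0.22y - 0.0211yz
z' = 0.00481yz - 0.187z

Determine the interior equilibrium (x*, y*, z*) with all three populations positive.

x* ≈ 170, y* ≈ 38.9, z* ≈ 25.8

From dz/dt = 0: 0.00481y* = 0.187, so y* = 38.9.
From dx/dt = 0: 1.43(1 - x*/563) = 0.0257·38.9, giving x* = 563·(1 - 0.699) = 170.
From dy/dt = 0: 0.0045·170 - 0.22 = 0.0211z*, so z* = 0.543/0.0211 = 25.8.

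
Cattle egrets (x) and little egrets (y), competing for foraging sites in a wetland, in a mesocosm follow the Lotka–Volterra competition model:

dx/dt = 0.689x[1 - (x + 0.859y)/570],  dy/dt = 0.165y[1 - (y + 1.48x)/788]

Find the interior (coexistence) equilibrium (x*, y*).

Setting both brackets to zero gives the nullclines x + 0.859y = 570 and 1.48x + y = 788.
Substituting y = 788 - 1.48x into the first: x(1 - 0.859·1.48) = 570 - 0.859·788.
So x* = -107/-0.271 = 394, and then y* = 788 - 1.48·394 = 205.

x* ≈ 394, y* ≈ 205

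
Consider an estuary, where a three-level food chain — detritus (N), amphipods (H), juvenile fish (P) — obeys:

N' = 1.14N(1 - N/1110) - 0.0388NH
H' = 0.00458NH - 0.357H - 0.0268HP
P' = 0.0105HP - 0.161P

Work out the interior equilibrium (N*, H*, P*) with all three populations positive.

N* ≈ 531, H* ≈ 15.3, P* ≈ 77.4

From dP/dt = 0: 0.0105H* = 0.161, so H* = 15.3.
From dN/dt = 0: 1.14(1 - N*/1110) = 0.0388·15.3, giving N* = 1110·(1 - 0.522) = 531.
From dH/dt = 0: 0.00458·531 - 0.357 = 0.0268P*, so P* = 2.07/0.0268 = 77.4.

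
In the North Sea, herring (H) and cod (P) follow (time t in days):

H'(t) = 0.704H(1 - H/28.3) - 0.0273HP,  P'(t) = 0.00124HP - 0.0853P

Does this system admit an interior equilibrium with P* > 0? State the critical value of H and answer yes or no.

The predator equation gives dP/dt > 0 only when H > 0.0853/0.00124 = 68.8.
Without the predator, H → K = 28.3. Since 28.3 < 68.8, the predator cannot invade.

Threshold H = 68.8; K < 68.8, so no, the predator goes extinct.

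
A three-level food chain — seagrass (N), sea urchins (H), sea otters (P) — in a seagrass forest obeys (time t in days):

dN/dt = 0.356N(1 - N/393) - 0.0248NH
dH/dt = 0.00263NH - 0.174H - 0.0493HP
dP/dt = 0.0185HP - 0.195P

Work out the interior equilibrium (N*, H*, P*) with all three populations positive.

From dP/dt = 0: 0.0185H* = 0.195, so H* = 10.5.
From dN/dt = 0: 0.356(1 - N*/393) = 0.0248·10.5, giving N* = 393·(1 - 0.734) = 104.
From dH/dt = 0: 0.00263·104 - 0.174 = 0.0493P*, so P* = 0.101/0.0493 = 2.04.

N* ≈ 104, H* ≈ 10.5, P* ≈ 2.04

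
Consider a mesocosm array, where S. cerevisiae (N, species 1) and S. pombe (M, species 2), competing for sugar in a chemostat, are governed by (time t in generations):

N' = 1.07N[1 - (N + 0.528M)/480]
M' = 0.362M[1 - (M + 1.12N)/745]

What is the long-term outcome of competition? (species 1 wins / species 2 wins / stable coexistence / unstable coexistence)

stable coexistence

Compare the nullcline intercepts: K1/α12 = 480/0.528 = 909 > K2 = 745; K2/α21 = 745/1.12 = 665 > K1 = 480.
Since both inequalities hold, each species can invade when rare, so the interior equilibrium is stable.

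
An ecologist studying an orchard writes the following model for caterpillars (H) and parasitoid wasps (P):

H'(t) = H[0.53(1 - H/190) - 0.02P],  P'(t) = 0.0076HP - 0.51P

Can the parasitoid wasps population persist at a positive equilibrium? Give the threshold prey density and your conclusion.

Threshold H = 67.1; K > 67.1, so yes, the predator persists.

The predator equation gives dP/dt > 0 only when H > 0.51/0.0076 = 67.1.
Without the predator, H → K = 190. Since 190 > 67.1, the predator can invade and persist.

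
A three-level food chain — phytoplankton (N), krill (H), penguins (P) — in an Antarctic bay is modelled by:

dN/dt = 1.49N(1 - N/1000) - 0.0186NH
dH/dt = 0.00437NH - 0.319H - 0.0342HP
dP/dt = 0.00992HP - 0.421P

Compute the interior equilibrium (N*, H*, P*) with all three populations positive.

From dP/dt = 0: 0.00992H* = 0.421, so H* = 42.4.
From dN/dt = 0: 1.49(1 - N*/1000) = 0.0186·42.4, giving N* = 1000·(1 - 0.53) = 470.
From dH/dt = 0: 0.00437·470 - 0.319 = 0.0342P*, so P* = 1.74/0.0342 = 50.8.

N* ≈ 470, H* ≈ 42.4, P* ≈ 50.8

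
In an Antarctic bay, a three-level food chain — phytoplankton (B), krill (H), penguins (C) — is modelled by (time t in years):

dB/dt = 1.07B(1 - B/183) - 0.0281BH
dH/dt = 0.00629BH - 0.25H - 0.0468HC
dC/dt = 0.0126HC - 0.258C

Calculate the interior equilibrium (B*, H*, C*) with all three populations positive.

B* ≈ 84.6, H* ≈ 20.5, C* ≈ 6.03

From dC/dt = 0: 0.0126H* = 0.258, so H* = 20.5.
From dB/dt = 0: 1.07(1 - B*/183) = 0.0281·20.5, giving B* = 183·(1 - 0.538) = 84.6.
From dH/dt = 0: 0.00629·84.6 - 0.25 = 0.0468C*, so C* = 0.282/0.0468 = 6.03.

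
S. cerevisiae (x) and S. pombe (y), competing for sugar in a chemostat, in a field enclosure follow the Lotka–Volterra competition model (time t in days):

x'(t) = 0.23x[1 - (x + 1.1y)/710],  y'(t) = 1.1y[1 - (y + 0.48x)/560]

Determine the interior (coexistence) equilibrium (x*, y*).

x* ≈ 199, y* ≈ 464

Setting both brackets to zero gives the nullclines x + 1.1y = 710 and 0.48x + y = 560.
Substituting y = 560 - 0.48x into the first: x(1 - 1.1·0.48) = 710 - 1.1·560.
So x* = 94/0.472 = 199, and then y* = 560 - 0.48·199 = 464.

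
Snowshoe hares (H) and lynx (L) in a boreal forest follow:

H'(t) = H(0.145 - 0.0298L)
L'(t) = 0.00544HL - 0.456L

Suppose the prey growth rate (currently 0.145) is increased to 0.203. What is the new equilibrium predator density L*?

L* ≈ 6.81

At the interior fixed point, setting dH/dt = 0 with H > 0 fixes L* = (prey growth rate)/(HL coefficient) — independent of the other coefficients.
With the change, L* = 0.203/0.0298 = 6.81; it rises from 4.87.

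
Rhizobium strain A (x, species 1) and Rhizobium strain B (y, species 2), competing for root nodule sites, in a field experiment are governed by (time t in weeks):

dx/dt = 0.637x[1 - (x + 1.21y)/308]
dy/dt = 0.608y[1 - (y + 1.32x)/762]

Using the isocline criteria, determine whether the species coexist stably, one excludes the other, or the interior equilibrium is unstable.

Compare the nullcline intercepts: K1/α12 = 308/1.21 = 255 < K2 = 762; K2/α21 = 762/1.32 = 577 > K1 = 308.
Since the inequalities point opposite ways, species 2 can invade but species 1 cannot.

species 2 excludes species 1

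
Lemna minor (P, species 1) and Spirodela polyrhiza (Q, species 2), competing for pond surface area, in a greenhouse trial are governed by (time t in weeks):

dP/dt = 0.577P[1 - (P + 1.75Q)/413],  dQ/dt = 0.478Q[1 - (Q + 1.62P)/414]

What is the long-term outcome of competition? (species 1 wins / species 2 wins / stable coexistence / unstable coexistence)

Compare the nullcline intercepts: K1/α12 = 413/1.75 = 236 < K2 = 414; K2/α21 = 414/1.62 = 256 < K1 = 413.
Since both are reversed, neither can invade when rare; the interior point is a saddle.

unstable coexistence (outcome depends on initial conditions)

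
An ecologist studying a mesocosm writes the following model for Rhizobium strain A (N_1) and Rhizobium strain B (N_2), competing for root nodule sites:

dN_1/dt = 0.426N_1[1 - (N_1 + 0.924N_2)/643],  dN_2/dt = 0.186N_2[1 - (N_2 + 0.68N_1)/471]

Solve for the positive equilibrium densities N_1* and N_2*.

Setting both brackets to zero gives the nullclines N_1 + 0.924N_2 = 643 and 0.68N_1 + N_2 = 471.
Substituting N_2 = 471 - 0.68N_1 into the first: N_1(1 - 0.924·0.68) = 643 - 0.924·471.
So N_1* = 208/0.372 = 559, and then N_2* = 471 - 0.68·559 = 90.8.

N_1* ≈ 559, N_2* ≈ 90.8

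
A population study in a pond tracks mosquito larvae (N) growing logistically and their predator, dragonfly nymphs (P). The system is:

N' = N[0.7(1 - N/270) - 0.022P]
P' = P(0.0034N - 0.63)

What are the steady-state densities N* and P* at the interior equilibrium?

From dP/dt = 0 with P > 0: 0.0034N* = 0.63, so N* = 185.
Substitute into dN/dt = 0: 0.7(1 - 185/270) = 0.022P*.
The bracket is 0.314, giving P* = 0.22/0.022 = 9.98.

N* ≈ 185, P* ≈ 9.98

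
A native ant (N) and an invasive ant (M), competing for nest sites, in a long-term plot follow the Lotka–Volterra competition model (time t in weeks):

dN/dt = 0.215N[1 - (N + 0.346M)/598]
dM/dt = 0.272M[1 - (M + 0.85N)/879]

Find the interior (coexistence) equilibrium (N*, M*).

N* ≈ 416, M* ≈ 525

Setting both brackets to zero gives the nullclines N + 0.346M = 598 and 0.85N + M = 879.
Substituting M = 879 - 0.85N into the first: N(1 - 0.346·0.85) = 598 - 0.346·879.
So N* = 294/0.706 = 416, and then M* = 879 - 0.85·416 = 525.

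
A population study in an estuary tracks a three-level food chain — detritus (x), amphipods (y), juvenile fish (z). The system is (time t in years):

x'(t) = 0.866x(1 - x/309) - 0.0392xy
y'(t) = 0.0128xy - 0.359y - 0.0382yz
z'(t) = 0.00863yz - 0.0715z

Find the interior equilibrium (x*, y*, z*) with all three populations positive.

x* ≈ 193, y* ≈ 8.29, z* ≈ 55.3

From dz/dt = 0: 0.00863y* = 0.0715, so y* = 8.29.
From dx/dt = 0: 0.866(1 - x*/309) = 0.0392·8.29, giving x* = 309·(1 - 0.375) = 193.
From dy/dt = 0: 0.0128·193 - 0.359 = 0.0382z*, so z* = 2.11/0.0382 = 55.3.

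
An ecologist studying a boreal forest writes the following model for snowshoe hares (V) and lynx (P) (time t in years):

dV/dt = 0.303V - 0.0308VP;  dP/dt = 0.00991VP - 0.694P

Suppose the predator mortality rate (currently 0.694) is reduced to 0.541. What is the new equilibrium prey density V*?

At the interior fixed point, setting dP/dt = 0 with P > 0 fixes V* = (predator death rate)/(VP coefficient) — independent of the other coefficients.
With the change, V* = 0.541/0.00991 = 54.6; it falls from 70.

V* ≈ 54.6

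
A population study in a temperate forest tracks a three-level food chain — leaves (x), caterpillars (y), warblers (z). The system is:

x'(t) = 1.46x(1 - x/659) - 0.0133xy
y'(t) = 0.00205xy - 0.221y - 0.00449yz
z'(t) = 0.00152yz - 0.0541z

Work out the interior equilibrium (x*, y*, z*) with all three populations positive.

x* ≈ 445, y* ≈ 35.6, z* ≈ 154

From dz/dt = 0: 0.00152y* = 0.0541, so y* = 35.6.
From dx/dt = 0: 1.46(1 - x*/659) = 0.0133·35.6, giving x* = 659·(1 - 0.324) = 445.
From dy/dt = 0: 0.00205·445 - 0.221 = 0.00449z*, so z* = 0.692/0.00449 = 154.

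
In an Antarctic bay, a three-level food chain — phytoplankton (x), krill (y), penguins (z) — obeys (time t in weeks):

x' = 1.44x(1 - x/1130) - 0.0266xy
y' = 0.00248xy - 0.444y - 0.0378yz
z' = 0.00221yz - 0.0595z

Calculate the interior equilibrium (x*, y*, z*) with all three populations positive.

x* ≈ 568, y* ≈ 26.9, z* ≈ 25.5

From dz/dt = 0: 0.00221y* = 0.0595, so y* = 26.9.
From dx/dt = 0: 1.44(1 - x*/1130) = 0.0266·26.9, giving x* = 1130·(1 - 0.497) = 568.
From dy/dt = 0: 0.00248·568 - 0.444 = 0.0378z*, so z* = 0.965/0.0378 = 25.5.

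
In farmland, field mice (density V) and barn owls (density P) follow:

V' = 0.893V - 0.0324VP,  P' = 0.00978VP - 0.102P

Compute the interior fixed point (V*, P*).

V* ≈ 10.4, P* ≈ 27.6

Set dP/dt = 0 with P > 0: 0.00978V - 0.102 = 0, so V* = 0.102/0.00978 = 10.4.
Set dV/dt = 0 with V > 0: 0.893 - 0.0324P = 0, so P* = 0.893/0.0324 = 27.6.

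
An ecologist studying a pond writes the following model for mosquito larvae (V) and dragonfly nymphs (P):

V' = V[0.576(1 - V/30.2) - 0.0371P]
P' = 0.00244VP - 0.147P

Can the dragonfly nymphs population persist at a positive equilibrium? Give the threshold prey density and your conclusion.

Threshold V = 60.2; K < 60.2, so no, the predator goes extinct.

The predator equation gives dP/dt > 0 only when V > 0.147/0.00244 = 60.2.
Without the predator, V → K = 30.2. Since 30.2 < 60.2, the predator cannot invade.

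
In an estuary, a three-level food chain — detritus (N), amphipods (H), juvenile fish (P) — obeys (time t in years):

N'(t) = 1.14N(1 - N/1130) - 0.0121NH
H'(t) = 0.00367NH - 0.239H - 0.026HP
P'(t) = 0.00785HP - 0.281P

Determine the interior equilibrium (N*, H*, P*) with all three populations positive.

From dP/dt = 0: 0.00785H* = 0.281, so H* = 35.8.
From dN/dt = 0: 1.14(1 - N*/1130) = 0.0121·35.8, giving N* = 1130·(1 - 0.38) = 701.
From dH/dt = 0: 0.00367·701 - 0.239 = 0.026P*, so P* = 2.33/0.026 = 89.7.

N* ≈ 701, H* ≈ 35.8, P* ≈ 89.7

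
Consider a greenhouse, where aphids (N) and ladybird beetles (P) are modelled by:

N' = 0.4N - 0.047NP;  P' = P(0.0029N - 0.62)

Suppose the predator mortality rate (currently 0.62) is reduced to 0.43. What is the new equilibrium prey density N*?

At the interior fixed point, setting dP/dt = 0 with P > 0 fixes N* = (predator death rate)/(NP coefficient) — independent of the other coefficients.
With the change, N* = 0.43/0.0029 = 148; it falls from 214.

N* ≈ 148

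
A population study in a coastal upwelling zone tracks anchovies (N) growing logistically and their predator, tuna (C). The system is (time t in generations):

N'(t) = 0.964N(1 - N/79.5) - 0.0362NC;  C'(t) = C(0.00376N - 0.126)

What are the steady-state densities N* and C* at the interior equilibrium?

N* ≈ 33.5, C* ≈ 15.4

From dC/dt = 0 with C > 0: 0.00376N* = 0.126, so N* = 33.5.
Substitute into dN/dt = 0: 0.964(1 - 33.5/79.5) = 0.0362C*.
The bracket is 0.578, giving C* = 0.558/0.0362 = 15.4.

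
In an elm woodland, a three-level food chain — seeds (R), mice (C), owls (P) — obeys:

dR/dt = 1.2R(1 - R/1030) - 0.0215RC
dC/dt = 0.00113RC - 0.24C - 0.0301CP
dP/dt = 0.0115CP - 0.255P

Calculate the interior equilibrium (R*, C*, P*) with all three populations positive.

R* ≈ 621, C* ≈ 22.2, P* ≈ 15.3

From dP/dt = 0: 0.0115C* = 0.255, so C* = 22.2.
From dR/dt = 0: 1.2(1 - R*/1030) = 0.0215·22.2, giving R* = 1030·(1 - 0.397) = 621.
From dC/dt = 0: 0.00113·621 - 0.24 = 0.0301P*, so P* = 0.462/0.0301 = 15.3.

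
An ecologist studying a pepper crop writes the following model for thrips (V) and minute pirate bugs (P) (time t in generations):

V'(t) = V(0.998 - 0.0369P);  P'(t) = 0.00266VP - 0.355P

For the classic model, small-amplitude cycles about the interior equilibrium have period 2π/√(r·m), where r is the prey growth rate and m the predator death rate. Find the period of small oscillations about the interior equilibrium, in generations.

T ≈ 10.6 generations

Here r = 0.998 and m = 0.355, so r·m = 0.354.
ω = √0.354 = 0.595 per generation, hence T = 2π/ω ≈ 10.6 generations.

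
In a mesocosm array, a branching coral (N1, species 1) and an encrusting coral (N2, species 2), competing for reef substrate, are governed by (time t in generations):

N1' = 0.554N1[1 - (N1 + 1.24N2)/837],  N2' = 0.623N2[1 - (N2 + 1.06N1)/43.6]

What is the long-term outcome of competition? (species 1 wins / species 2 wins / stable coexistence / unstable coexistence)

species 1 excludes species 2

Compare the nullcline intercepts: K1/α12 = 837/1.24 = 675 > K2 = 43.6; K2/α21 = 43.6/1.06 = 41.1 < K1 = 837.
Since the inequalities point opposite ways, species 1 can invade but species 2 cannot.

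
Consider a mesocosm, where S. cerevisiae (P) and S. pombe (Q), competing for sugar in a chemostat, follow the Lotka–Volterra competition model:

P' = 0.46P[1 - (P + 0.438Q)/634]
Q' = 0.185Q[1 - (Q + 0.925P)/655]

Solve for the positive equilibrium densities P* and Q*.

Setting both brackets to zero gives the nullclines P + 0.438Q = 634 and 0.925P + Q = 655.
Substituting Q = 655 - 0.925P into the first: P(1 - 0.438·0.925) = 634 - 0.438·655.
So P* = 347/0.595 = 584, and then Q* = 655 - 0.925·584 = 115.

P* ≈ 584, Q* ≈ 115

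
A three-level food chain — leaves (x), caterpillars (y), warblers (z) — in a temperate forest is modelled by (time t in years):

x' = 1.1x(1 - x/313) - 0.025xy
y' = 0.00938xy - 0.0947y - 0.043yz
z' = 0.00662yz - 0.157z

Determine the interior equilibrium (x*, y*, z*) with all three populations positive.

x* ≈ 144, y* ≈ 23.7, z* ≈ 29.3

From dz/dt = 0: 0.00662y* = 0.157, so y* = 23.7.
From dx/dt = 0: 1.1(1 - x*/313) = 0.025·23.7, giving x* = 313·(1 - 0.539) = 144.
From dy/dt = 0: 0.00938·144 - 0.0947 = 0.043z*, so z* = 1.26/0.043 = 29.3.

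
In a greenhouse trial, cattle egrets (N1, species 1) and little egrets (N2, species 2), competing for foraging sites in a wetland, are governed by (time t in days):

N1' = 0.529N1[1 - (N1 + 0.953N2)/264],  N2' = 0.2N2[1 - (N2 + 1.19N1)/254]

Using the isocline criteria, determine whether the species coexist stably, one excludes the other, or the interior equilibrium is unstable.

Compare the nullcline intercepts: K1/α12 = 264/0.953 = 277 > K2 = 254; K2/α21 = 254/1.19 = 213 < K1 = 264.
Since the inequalities point opposite ways, species 1 can invade but species 2 cannot.

species 1 excludes species 2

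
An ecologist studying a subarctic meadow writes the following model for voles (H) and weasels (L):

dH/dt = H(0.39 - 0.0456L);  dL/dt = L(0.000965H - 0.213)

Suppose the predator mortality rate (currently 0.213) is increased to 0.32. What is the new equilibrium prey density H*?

H* ≈ 332

At the interior fixed point, setting dL/dt = 0 with L > 0 fixes H* = (predator death rate)/(HL coefficient) — independent of the other coefficients.
With the change, H* = 0.32/0.000965 = 332; it rises from 221.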